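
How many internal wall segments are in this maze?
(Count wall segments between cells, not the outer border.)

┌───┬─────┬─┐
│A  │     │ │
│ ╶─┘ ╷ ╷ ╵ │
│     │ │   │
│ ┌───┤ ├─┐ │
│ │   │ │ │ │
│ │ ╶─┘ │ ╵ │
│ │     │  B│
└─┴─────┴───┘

Counting internal wall segments:
Total internal walls: 15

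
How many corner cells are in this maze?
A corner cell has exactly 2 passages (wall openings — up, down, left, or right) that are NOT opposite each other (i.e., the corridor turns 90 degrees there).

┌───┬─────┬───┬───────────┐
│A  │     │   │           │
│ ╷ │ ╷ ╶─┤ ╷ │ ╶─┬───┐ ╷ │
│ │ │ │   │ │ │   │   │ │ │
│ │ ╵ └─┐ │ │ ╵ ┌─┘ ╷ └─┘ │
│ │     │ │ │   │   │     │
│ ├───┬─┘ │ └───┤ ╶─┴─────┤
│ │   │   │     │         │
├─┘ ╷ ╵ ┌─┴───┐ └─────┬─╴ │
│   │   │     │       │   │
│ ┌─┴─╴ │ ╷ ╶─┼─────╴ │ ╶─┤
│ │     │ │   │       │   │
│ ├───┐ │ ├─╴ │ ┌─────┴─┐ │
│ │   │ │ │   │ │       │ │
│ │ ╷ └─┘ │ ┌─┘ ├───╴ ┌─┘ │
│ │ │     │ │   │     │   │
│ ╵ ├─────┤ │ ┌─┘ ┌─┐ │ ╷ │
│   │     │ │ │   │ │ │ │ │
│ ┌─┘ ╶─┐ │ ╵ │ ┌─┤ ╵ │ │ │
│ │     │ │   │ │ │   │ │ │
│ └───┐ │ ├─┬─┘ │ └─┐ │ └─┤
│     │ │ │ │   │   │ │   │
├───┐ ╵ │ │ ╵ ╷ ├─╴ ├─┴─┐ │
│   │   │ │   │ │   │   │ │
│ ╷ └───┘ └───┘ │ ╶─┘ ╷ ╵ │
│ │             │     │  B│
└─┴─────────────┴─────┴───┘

Counting corner cells (2 non-opposite passages):
Total corners: 82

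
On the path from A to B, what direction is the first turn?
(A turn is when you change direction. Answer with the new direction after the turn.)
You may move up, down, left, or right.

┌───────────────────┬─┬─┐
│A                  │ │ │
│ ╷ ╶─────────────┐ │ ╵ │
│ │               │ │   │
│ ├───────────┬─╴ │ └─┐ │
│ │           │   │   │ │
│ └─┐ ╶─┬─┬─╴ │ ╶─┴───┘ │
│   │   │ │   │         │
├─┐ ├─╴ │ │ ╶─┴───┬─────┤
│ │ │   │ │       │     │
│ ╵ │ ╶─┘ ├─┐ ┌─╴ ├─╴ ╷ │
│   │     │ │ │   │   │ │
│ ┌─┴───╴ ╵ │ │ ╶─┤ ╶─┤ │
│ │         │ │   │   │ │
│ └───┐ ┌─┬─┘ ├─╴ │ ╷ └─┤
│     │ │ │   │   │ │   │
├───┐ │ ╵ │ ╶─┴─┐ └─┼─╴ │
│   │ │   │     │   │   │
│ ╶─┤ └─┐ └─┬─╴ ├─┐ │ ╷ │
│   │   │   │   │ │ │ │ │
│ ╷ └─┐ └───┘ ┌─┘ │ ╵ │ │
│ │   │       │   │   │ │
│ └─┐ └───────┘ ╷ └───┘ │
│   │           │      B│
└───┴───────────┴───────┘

Directions: down, down, down, right, down, down, left, down, down, right, right, down, down, right, down, right, right, right, up, right, up, left, left, up, right, up, up, up, right, right, down, left, down, right, down, down, right, down, down, right, up, up, right, down, down, down
First turn direction: right

Solution:

┌───────────────────┬─┬─┐
│A                  │ │ │
│ ╷ ╶─────────────┐ │ ╵ │
│↓│               │ │   │
│ ├───────────┬─╴ │ └─┐ │
│↓│           │   │   │ │
│ └─┐ ╶─┬─┬─╴ │ ╶─┴───┘ │
│↳ ↓│   │ │   │         │
├─┐ ├─╴ │ │ ╶─┴───┬─────┤
│ │↓│   │ │  ↱ → ↓│     │
│ ╵ │ ╶─┘ ├─┐ ┌─╴ ├─╴ ╷ │
│↓ ↲│     │ │↑│↓ ↲│   │ │
│ ┌─┴───╴ ╵ │ │ ╶─┤ ╶─┤ │
│↓│         │↑│↳ ↓│   │ │
│ └───┐ ┌─┬─┘ ├─╴ │ ╷ └─┤
│↳ → ↓│ │ │↱ ↑│  ↓│ │   │
├───┐ │ ╵ │ ╶─┴─┐ └─┼─╴ │
│   │↓│   │↑ ← ↰│↳ ↓│↱ ↓│
│ ╶─┤ └─┐ └─┬─╴ ├─┐ │ ╷ │
│   │↳ ↓│   │↱ ↑│ │↓│↑│↓│
│ ╷ └─┐ └───┘ ┌─┘ │ ╵ │ │
│ │   │↳ → → ↑│   │↳ ↑│↓│
│ └─┐ └───────┘ ╷ └───┘ │
│   │           │      B│
└───┴───────────┴───────┘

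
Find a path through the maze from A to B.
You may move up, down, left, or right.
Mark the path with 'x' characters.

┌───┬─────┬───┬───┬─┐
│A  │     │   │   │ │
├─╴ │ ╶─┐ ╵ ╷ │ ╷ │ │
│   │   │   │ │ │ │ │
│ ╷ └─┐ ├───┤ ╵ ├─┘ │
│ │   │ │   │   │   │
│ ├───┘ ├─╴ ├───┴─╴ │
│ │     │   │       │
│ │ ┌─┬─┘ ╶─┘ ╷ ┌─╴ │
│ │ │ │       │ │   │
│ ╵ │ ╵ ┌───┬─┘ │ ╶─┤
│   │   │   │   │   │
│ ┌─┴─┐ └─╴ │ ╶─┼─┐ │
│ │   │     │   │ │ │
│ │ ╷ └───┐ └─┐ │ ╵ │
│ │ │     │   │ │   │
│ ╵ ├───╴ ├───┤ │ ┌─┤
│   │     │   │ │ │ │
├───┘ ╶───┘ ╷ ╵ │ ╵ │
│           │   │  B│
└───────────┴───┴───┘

Finding the shortest path through the maze:
Path length: 48 steps
Directions: right → down → left → down → down → down → down → down → down → down → right → up → up → right → down → right → right → down → left → left → down → right → right → right → up → right → down → right → up → up → up → left → up → right → up → up → right → right → down → left → down → right → down → down → left → down → down → right

Solution:

┌───┬─────┬───┬───┬─┐
│A x│     │   │   │ │
├─╴ │ ╶─┐ ╵ ╷ │ ╷ │ │
│x x│   │   │ │ │ │ │
│ ╷ └─┐ ├───┤ ╵ ├─┘ │
│x│   │ │   │   │   │
│ ├───┘ ├─╴ ├───┴─╴ │
│x│     │   │  x x x│
│ │ ┌─┬─┘ ╶─┘ ╷ ┌─╴ │
│x│ │ │       │x│x x│
│ ╵ │ ╵ ┌───┬─┘ │ ╶─┤
│x  │   │   │x x│x x│
│ ┌─┴─┐ └─╴ │ ╶─┼─┐ │
│x│x x│     │x x│ │x│
│ │ ╷ └───┐ └─┐ │ ╵ │
│x│x│x x x│   │x│x x│
│ ╵ ├───╴ ├───┤ │ ┌─┤
│x x│x x x│x x│x│x│ │
├───┘ ╶───┘ ╷ ╵ │ ╵ │
│    x x x x│x x│x B│
└───────────┴───┴───┘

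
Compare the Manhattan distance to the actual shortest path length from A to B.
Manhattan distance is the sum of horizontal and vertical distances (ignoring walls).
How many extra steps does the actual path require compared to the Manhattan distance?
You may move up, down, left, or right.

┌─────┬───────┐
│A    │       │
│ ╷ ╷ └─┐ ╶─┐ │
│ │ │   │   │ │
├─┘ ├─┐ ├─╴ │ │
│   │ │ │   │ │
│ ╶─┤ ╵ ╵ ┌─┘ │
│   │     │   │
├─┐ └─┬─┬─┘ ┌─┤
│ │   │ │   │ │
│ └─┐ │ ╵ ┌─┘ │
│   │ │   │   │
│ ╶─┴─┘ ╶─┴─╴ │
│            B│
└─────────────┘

Manhattan distance: |6 - 0| + |6 - 0| = 12
Actual path length: 26
Extra steps: 26 - 12 = 14

Solution:

┌─────┬───────┐
│A → ↓│  ↱ → ↓│
│ ╷ ╷ └─┐ ╶─┐ │
│ │ │↳ ↓│↑ ↰│↓│
├─┘ ├─┐ ├─╴ │ │
│   │ │↓│↱ ↑│↓│
│ ╶─┤ ╵ ╵ ┌─┘ │
│   │  ↳ ↑│↓ ↲│
├─┐ └─┬─┬─┘ ┌─┤
│ │   │ │↓ ↲│ │
│ └─┐ │ ╵ ┌─┘ │
│   │ │↓ ↲│   │
│ ╶─┴─┘ ╶─┴─╴ │
│      ↳ → → B│
└─────────────┘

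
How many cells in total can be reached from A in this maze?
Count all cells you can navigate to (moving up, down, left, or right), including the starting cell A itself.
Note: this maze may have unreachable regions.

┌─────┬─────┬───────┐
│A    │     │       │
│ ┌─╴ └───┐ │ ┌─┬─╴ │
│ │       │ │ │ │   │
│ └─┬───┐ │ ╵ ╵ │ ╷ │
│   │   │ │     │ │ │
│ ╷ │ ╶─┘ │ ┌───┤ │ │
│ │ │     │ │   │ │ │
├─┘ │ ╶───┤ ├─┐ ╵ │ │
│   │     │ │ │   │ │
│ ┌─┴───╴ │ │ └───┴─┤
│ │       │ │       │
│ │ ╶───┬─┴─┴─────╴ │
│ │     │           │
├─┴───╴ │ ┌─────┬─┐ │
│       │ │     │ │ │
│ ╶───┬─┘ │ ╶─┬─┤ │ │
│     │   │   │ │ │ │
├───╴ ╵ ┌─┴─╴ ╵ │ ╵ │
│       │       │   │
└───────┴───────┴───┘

Using BFS/flood-fill to find all reachable cells from A:
Maze size: 10 × 10 = 100 total cells
37 cell(s) are walled off and cannot be reached from A.
Reachable cells: 63

Reachable region (· marks reachable cells):

┌─────┬─────┬───────┐
│A · ·│     │       │
│ ┌─╴ └───┐ │ ┌─┬─╴ │
│·│· · · ·│ │ │ │   │
│ └─┬───┐ │ ╵ ╵ │ ╷ │
│· ·│· ·│·│     │ │ │
│ ╷ │ ╶─┘ │ ┌───┤ │ │
│·│·│· · ·│ │   │ │ │
├─┘ │ ╶───┤ ├─┐ ╵ │ │
│· ·│· · ·│ │·│   │ │
│ ┌─┴───╴ │ │ └───┴─┤
│·│· · · ·│ │· · · ·│
│ │ ╶───┬─┴─┴─────╴ │
│·│· · ·│· · · · · ·│
├─┴───╴ │ ┌─────┬─┐ │
│· · · ·│·│     │·│·│
│ ╶───┬─┘ │ ╶─┬─┤ │ │
│· · ·│· ·│   │ │·│·│
├───╴ ╵ ┌─┴─╴ ╵ │ ╵ │
│· · · ·│       │· ·│
└───────┴───────┴───┘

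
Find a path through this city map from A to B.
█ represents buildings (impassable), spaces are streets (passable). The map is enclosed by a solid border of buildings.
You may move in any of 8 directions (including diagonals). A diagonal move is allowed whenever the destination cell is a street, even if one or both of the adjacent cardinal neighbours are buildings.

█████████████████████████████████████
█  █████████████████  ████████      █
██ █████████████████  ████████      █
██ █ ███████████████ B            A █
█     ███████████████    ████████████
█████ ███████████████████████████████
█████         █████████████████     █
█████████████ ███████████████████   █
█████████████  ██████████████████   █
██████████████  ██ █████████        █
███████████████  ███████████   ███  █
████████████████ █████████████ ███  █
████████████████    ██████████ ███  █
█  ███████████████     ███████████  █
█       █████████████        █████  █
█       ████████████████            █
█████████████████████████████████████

Finding the shortest path from A to B:
Movement: 8-directional
Path length: 13 steps
Directions: left → left → left → left → left → left → left → left → left → left → left → left → left

Solution:

█████████████████████████████████████
█  █████████████████  ████████      █
██ █████████████████  ████████      █
██ █ ███████████████ B←←←←←←←←←←←←A █
█     ███████████████    ████████████
█████ ███████████████████████████████
█████         █████████████████     █
█████████████ ███████████████████   █
█████████████  ██████████████████   █
██████████████  ██ █████████        █
███████████████  ███████████   ███  █
████████████████ █████████████ ███  █
████████████████    ██████████ ███  █
█  ███████████████     ███████████  █
█       █████████████        █████  █
█       ████████████████            █
█████████████████████████████████████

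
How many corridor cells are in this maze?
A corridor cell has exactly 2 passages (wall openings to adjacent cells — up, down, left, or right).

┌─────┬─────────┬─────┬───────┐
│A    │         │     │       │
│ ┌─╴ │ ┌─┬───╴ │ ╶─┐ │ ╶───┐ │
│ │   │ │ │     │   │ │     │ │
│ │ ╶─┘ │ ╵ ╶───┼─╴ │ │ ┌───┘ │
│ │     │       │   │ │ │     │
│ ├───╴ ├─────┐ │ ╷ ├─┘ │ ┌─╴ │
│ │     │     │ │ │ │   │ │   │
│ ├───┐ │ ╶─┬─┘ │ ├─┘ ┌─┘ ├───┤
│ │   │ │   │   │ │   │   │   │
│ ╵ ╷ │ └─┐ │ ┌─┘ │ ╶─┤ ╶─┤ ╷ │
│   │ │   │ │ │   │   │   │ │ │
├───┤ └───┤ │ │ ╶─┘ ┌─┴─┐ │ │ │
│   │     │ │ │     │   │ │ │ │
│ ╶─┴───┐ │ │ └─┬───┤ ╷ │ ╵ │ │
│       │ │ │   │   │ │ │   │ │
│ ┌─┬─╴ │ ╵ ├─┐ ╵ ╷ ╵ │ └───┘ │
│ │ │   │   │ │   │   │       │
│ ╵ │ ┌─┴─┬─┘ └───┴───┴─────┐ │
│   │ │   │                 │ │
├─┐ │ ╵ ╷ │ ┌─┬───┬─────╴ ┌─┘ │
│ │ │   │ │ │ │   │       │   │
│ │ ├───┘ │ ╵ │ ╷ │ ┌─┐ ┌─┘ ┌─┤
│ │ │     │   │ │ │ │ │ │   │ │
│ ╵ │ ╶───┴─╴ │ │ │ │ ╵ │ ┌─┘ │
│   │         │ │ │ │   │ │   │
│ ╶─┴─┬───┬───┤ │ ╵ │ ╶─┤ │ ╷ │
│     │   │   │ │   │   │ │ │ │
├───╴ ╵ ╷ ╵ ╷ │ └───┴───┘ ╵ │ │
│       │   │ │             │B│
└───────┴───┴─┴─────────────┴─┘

Counting cells with exactly 2 passages:
Total corridor cells: 185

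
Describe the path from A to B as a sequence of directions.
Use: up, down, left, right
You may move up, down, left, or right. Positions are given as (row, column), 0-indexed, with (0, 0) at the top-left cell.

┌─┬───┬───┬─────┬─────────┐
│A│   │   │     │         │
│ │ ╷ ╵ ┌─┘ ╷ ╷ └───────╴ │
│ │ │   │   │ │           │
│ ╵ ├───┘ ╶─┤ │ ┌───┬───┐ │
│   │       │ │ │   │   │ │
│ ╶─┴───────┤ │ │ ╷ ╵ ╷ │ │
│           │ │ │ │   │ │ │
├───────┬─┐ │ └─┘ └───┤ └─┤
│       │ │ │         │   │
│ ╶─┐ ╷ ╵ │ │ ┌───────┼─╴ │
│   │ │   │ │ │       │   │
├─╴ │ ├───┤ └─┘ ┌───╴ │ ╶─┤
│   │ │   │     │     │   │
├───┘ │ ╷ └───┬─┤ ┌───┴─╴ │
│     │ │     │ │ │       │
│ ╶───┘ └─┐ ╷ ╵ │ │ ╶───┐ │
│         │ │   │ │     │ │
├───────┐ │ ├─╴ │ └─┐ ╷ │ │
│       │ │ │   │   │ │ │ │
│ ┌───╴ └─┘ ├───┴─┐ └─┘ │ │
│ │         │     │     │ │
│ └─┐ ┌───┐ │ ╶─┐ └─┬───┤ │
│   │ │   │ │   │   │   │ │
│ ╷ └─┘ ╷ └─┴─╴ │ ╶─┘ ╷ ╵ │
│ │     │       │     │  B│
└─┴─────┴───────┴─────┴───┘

Finding the path and converting it to directions:
Path through cells: (0,0) → (1,0) → (2,0) → (3,0) → (3,1) → (3,2) → (3,3) → (3,4) → (3,5) → (4,5) → (5,5) → (6,5) → (6,6) → (6,7) → (5,7) → (5,8) → (5,9) → (5,10) → (6,10) → (6,9) → (6,8) → (7,8) → (8,8) → (9,8) → (9,9) → (10,9) → (10,10) → (10,11) → (9,11) → (8,11) → (8,10) → (8,9) → (7,9) → (7,10) → (7,11) → (7,12) → (8,12) → (9,12) → (10,12) → (11,12) → (12,12)
Directions: down, down, down, right, right, right, right, right, down, down, down, right, right, up, right, right, right, down, left, left, down, down, down, right, down, right, right, up, up, left, left, up, right, right, right, down, down, down, down, down

Solution:

┌─┬───┬───┬─────┬─────────┐
│A│   │   │     │         │
│ │ ╷ ╵ ┌─┘ ╷ ╷ └───────╴ │
│↓│ │   │   │ │           │
│ ╵ ├───┘ ╶─┤ │ ┌───┬───┐ │
│↓  │       │ │ │   │   │ │
│ ╶─┴───────┤ │ │ ╷ ╵ ╷ │ │
│↳ → → → → ↓│ │ │ │   │ │ │
├───────┬─┐ │ └─┘ └───┤ └─┤
│       │ │↓│         │   │
│ ╶─┐ ╷ ╵ │ │ ┌───────┼─╴ │
│   │ │   │↓│ │↱ → → ↓│   │
├─╴ │ ├───┤ └─┘ ┌───╴ │ ╶─┤
│   │ │   │↳ → ↑│↓ ← ↲│   │
├───┘ │ ╷ └───┬─┤ ┌───┴─╴ │
│     │ │     │ │↓│↱ → → ↓│
│ ╶───┘ └─┐ ╷ ╵ │ │ ╶───┐ │
│         │ │   │↓│↑ ← ↰│↓│
├───────┐ │ ├─╴ │ └─┐ ╷ │ │
│       │ │ │   │↳ ↓│ │↑│↓│
│ ┌───╴ └─┘ ├───┴─┐ └─┘ │ │
│ │         │     │↳ → ↑│↓│
│ └─┐ ┌───┐ │ ╶─┐ └─┬───┤ │
│   │ │   │ │   │   │   │↓│
│ ╷ └─┘ ╷ └─┴─╴ │ ╶─┘ ╷ ╵ │
│ │     │       │     │  B│
└─┴─────┴───────┴─────┴───┘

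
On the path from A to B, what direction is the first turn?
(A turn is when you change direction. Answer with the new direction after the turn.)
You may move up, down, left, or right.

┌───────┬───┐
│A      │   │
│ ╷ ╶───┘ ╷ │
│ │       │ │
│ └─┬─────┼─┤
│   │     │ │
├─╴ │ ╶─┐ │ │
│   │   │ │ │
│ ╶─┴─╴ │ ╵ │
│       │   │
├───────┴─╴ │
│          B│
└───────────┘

Directions: down, down, right, down, left, down, right, right, right, up, left, up, right, right, down, down, right, down
First turn direction: right

Solution:

┌───────┬───┐
│A      │   │
│ ╷ ╶───┘ ╷ │
│↓│       │ │
│ └─┬─────┼─┤
│↳ ↓│↱ → ↓│ │
├─╴ │ ╶─┐ │ │
│↓ ↲│↑ ↰│↓│ │
│ ╶─┴─╴ │ ╵ │
│↳ → → ↑│↳ ↓│
├───────┴─╴ │
│          B│
└───────────┘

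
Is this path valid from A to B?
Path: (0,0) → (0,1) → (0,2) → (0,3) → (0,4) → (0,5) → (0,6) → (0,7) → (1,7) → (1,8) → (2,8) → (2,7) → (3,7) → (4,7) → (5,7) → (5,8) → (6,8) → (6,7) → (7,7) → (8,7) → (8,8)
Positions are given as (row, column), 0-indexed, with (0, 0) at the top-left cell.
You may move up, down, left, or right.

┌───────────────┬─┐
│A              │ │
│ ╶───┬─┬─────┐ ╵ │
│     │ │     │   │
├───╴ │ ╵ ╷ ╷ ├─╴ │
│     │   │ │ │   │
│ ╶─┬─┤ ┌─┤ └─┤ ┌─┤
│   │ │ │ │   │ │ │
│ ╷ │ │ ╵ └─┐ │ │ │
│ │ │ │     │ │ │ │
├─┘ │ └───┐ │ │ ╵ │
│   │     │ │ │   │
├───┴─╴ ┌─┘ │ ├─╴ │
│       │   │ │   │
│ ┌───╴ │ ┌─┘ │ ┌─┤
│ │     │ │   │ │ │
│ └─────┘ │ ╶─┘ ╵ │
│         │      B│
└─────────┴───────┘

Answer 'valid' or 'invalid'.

Checking path validity:
Result: All consecutive moves are passable.

valid

Correct solution:

┌───────────────┬─┐
│A → → → → → → ↓│ │
│ ╶───┬─┬─────┐ ╵ │
│     │ │     │↳ ↓│
├───╴ │ ╵ ╷ ╷ ├─╴ │
│     │   │ │ │↓ ↲│
│ ╶─┬─┤ ┌─┤ └─┤ ┌─┤
│   │ │ │ │   │↓│ │
│ ╷ │ │ ╵ └─┐ │ │ │
│ │ │ │     │ │↓│ │
├─┘ │ └───┐ │ │ ╵ │
│   │     │ │ │↳ ↓│
├───┴─╴ ┌─┘ │ ├─╴ │
│       │   │ │↓ ↲│
│ ┌───╴ │ ┌─┘ │ ┌─┤
│ │     │ │   │↓│ │
│ └─────┘ │ ╶─┘ ╵ │
│         │    ↳ B│
└─────────┴───────┘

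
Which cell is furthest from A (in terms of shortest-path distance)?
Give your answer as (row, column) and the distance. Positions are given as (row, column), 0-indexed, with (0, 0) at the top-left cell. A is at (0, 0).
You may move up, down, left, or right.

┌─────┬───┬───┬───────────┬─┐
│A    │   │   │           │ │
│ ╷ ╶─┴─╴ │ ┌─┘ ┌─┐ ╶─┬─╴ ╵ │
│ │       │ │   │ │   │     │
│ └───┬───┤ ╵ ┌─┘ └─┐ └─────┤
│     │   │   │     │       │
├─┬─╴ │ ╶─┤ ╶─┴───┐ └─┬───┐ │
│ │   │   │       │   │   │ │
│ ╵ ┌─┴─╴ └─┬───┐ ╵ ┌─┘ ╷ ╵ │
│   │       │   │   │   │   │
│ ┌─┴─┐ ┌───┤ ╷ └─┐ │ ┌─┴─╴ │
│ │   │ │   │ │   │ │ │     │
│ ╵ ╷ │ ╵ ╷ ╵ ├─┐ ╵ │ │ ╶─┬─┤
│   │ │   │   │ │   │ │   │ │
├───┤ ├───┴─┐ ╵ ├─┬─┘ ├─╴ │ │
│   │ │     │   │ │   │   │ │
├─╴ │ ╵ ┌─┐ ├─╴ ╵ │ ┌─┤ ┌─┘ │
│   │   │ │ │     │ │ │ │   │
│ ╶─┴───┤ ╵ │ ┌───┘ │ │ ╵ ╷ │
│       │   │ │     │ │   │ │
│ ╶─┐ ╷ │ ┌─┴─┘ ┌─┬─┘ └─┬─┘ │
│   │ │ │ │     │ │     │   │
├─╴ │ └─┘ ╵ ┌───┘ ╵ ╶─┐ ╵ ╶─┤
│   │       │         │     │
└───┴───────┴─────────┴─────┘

Computing BFS distances from A to all cells:
Furthest cell: (2, 4)
Distance: 84 steps

Path from A to the furthest cell:

┌─────┬───┬───┬───────────┬─┐
│A    │   │   │↓ ← ↰      │ │
│ ╷ ╶─┴─╴ │ ┌─┘ ┌─┐ ╶─┬─╴ ╵ │
│↓│       │ │↓ ↲│ │↑ ↰│     │
│ └───┬───┤ ╵ ┌─┘ └─┐ └─────┤
│↳ → ↓│↱ B│↓ ↲│     │↑ ← ← ↰│
├─┬─╴ │ ╶─┤ ╶─┴───┐ └─┬───┐ │
│ │↓ ↲│↑ ↰│↳ → → ↓│   │↱ ↓│↑│
│ ╵ ┌─┴─╴ └─┬───┐ ╵ ┌─┘ ╷ ╵ │
│↓ ↲│  ↱ ↑  │↓ ↰│↳ ↓│↱ ↑│↳ ↑│
│ ┌─┴─┐ ┌───┤ ╷ └─┐ │ ┌─┴─╴ │
│↓│↱ ↓│↑│↓ ↰│↓│↑ ↰│↓│↑│     │
│ ╵ ╷ │ ╵ ╷ ╵ ├─┐ ╵ │ │ ╶─┬─┤
│↳ ↑│↓│↑ ↲│↑ ↲│ │↑ ↲│↑│   │ │
├───┤ ├───┴─┐ ╵ ├─┬─┘ ├─╴ │ │
│   │↓│↱ → ↓│   │ │↱ ↑│   │ │
├─╴ │ ╵ ┌─┐ ├─╴ ╵ │ ┌─┤ ┌─┘ │
│   │↳ ↑│ │↓│     │↑│ │ │   │
│ ╶─┴───┤ ╵ │ ┌───┘ │ │ ╵ ╷ │
│       │↓ ↲│ │↱ → ↑│ │   │ │
│ ╶─┐ ╷ │ ┌─┴─┘ ┌─┬─┘ └─┬─┘ │
│   │ │ │↓│↱ → ↑│ │     │   │
├─╴ │ └─┘ ╵ ┌───┘ ╵ ╶─┐ ╵ ╶─┤
│   │    ↳ ↑│         │     │
└───┴───────┴─────────┴─────┘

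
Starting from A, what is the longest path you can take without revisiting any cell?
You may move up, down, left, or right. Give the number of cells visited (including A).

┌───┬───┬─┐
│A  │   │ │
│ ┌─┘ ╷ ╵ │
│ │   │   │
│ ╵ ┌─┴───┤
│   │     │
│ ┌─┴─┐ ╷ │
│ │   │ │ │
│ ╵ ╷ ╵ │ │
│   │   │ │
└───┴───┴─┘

Finding longest simple path using DFS:
Start: (0, 0)
Longest path visits 15 cells
Path: A → down → down → down → down → right → up → right → down → right → up → up → right → down → down

Solution:

┌───┬───┬─┐
│A  │   │ │
│ ┌─┘ ╷ ╵ │
│↓│   │   │
│ ╵ ┌─┴───┤
│↓  │  ↱ ↓│
│ ┌─┴─┐ ╷ │
│↓│↱ ↓│↑│↓│
│ ╵ ╷ ╵ │ │
│↳ ↑│↳ ↑│B│
└───┴───┴─┘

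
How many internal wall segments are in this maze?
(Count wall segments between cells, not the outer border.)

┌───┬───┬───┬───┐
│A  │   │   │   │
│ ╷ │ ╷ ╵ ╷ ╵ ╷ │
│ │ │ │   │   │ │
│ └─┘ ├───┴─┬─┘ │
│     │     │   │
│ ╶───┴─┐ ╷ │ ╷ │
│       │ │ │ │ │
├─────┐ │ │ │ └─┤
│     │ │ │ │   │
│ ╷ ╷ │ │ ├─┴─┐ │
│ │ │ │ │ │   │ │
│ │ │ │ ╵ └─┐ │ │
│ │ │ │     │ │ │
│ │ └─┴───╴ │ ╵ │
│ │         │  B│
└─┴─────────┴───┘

Counting internal wall segments:
Total internal walls: 49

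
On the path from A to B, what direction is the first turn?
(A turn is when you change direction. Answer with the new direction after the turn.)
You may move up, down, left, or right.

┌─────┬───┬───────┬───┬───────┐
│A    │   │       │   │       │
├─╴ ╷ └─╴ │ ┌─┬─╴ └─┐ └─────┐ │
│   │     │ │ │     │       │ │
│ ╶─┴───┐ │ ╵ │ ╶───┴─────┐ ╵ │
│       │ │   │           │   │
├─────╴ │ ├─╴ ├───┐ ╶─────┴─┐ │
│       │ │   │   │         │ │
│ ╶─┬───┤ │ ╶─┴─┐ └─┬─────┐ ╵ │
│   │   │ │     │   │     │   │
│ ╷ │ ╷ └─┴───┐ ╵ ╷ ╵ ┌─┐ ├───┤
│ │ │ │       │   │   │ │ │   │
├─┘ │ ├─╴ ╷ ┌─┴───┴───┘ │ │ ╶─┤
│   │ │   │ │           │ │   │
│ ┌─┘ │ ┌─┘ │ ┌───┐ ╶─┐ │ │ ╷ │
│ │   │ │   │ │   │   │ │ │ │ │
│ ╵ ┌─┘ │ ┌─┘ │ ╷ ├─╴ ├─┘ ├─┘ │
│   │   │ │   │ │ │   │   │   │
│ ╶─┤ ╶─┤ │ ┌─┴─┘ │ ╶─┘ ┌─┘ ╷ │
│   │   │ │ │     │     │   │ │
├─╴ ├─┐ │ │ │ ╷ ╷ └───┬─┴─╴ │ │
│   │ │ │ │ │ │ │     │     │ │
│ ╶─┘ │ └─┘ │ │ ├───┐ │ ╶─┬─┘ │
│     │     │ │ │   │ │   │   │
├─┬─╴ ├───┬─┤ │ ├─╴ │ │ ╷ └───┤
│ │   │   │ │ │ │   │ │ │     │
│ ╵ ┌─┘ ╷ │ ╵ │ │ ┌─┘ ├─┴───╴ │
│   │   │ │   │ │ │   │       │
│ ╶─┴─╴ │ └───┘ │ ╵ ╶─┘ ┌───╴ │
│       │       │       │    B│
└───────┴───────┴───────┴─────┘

Directions: right, down, left, down, right, right, right, down, left, left, left, down, right, down, down, left, down, down, down, right, down, left, down, right, right, down, left, down, left, down, right, right, right, up, up, right, down, down, right, right, right, up, up, up, up, up, right, down, right, right, down, down, down, left, down, right, right, up, right, right, right, down
First turn direction: down

Solution:

┌─────┬───┬───────┬───┬───────┐
│A ↓  │   │       │   │       │
├─╴ ╷ └─╴ │ ┌─┬─╴ └─┐ └─────┐ │
│↓ ↲│     │ │ │     │       │ │
│ ╶─┴───┐ │ ╵ │ ╶───┴─────┐ ╵ │
│↳ → → ↓│ │   │           │   │
├─────╴ │ ├─╴ ├───┐ ╶─────┴─┐ │
│↓ ← ← ↲│ │   │   │         │ │
│ ╶─┬───┤ │ ╶─┴─┐ └─┬─────┐ ╵ │
│↳ ↓│   │ │     │   │     │   │
│ ╷ │ ╷ └─┴───┐ ╵ ╷ ╵ ┌─┐ ├───┤
│ │↓│ │       │   │   │ │ │   │
├─┘ │ ├─╴ ╷ ┌─┴───┴───┘ │ │ ╶─┤
│↓ ↲│ │   │ │           │ │   │
│ ┌─┘ │ ┌─┘ │ ┌───┐ ╶─┐ │ │ ╷ │
│↓│   │ │   │ │   │   │ │ │ │ │
│ ╵ ┌─┘ │ ┌─┘ │ ╷ ├─╴ ├─┘ ├─┘ │
│↓  │   │ │   │ │ │   │   │   │
│ ╶─┤ ╶─┤ │ ┌─┴─┘ │ ╶─┘ ┌─┘ ╷ │
│↳ ↓│   │ │ │  ↱ ↓│     │   │ │
├─╴ ├─┐ │ │ │ ╷ ╷ └───┬─┴─╴ │ │
│↓ ↲│ │ │ │ │ │↑│↳ → ↓│     │ │
│ ╶─┘ │ └─┘ │ │ ├───┐ │ ╶─┬─┘ │
│↳ → ↓│     │ │↑│   │↓│   │   │
├─┬─╴ ├───┬─┤ │ ├─╴ │ │ ╷ └───┤
│ │↓ ↲│↱ ↓│ │ │↑│   │↓│ │     │
│ ╵ ┌─┘ ╷ │ ╵ │ │ ┌─┘ ├─┴───╴ │
│↓ ↲│  ↑│↓│   │↑│ │↓ ↲│↱ → → ↓│
│ ╶─┴─╴ │ └───┘ │ ╵ ╶─┘ ┌───╴ │
│↳ → → ↑│↳ → → ↑│  ↳ → ↑│    B│
└───────┴───────┴───────┴─────┘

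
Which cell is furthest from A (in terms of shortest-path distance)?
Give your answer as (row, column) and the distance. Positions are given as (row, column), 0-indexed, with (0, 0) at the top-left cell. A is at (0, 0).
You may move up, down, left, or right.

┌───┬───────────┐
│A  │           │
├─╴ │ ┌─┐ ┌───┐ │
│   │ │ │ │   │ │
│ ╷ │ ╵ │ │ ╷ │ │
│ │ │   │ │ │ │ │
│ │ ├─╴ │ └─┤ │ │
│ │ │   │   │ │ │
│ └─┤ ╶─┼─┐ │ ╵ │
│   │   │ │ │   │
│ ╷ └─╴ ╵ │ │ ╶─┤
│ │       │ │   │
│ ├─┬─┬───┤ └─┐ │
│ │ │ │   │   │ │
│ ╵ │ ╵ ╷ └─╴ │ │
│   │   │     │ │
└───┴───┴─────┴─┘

Computing BFS distances from A to all cells:
Furthest cell: (6, 2)
Distance: 36 steps

Path from A to the furthest cell:

┌───┬───────────┐
│A ↓│↱ → ↓      │
├─╴ │ ┌─┐ ┌───┐ │
│↓ ↲│↑│ │↓│   │ │
│ ╷ │ ╵ │ │ ╷ │ │
│↓│ │↑ ↰│↓│ │ │ │
│ │ ├─╴ │ └─┤ │ │
│↓│ │↱ ↑│↳ ↓│ │ │
│ └─┤ ╶─┼─┐ │ ╵ │
│↳ ↓│↑ ↰│ │↓│   │
│ ╷ └─╴ ╵ │ │ ╶─┤
│ │↳ → ↑  │↓│   │
│ ├─┬─┬───┤ └─┐ │
│ │ │B│↓ ↰│↳ ↓│ │
│ ╵ │ ╵ ╷ └─╴ │ │
│   │↑ ↲│↑ ← ↲│ │
└───┴───┴─────┴─┘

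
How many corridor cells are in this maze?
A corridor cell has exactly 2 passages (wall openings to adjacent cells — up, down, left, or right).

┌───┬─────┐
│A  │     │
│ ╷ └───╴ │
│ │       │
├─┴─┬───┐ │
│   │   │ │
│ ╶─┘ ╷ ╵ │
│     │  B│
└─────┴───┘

Counting cells with exactly 2 passages:
Total corridor cells: 16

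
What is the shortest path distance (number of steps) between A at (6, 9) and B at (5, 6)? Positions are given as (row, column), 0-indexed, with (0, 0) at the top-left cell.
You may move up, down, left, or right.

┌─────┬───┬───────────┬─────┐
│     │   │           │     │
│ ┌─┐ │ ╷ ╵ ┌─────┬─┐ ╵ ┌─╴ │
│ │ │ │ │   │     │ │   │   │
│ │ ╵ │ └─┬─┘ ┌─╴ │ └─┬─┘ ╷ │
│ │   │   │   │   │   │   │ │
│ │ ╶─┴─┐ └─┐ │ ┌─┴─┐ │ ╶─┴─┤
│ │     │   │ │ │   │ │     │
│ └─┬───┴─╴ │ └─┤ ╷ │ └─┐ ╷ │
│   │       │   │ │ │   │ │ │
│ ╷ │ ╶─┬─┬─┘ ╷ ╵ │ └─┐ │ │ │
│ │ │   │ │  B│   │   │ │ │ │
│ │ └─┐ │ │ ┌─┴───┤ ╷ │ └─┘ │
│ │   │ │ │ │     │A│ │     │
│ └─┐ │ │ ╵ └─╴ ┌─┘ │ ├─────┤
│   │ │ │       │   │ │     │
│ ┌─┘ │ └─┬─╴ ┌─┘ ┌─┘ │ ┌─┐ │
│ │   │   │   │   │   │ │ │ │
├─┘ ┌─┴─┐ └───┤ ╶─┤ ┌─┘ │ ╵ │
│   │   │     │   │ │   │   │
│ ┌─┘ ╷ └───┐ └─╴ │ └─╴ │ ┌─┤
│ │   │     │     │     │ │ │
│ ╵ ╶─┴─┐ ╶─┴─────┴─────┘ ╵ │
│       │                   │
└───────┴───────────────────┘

Finding path from (6, 9) to (5, 6):
Path: (6,9) → (5,9) → (4,9) → (3,9) → (3,8) → (4,8) → (5,8) → (5,7) → (4,7) → (4,6) → (5,6)
Distance: 10 steps

Solution:

┌─────┬───┬───────────┬─────┐
│     │   │           │     │
│ ┌─┐ │ ╷ ╵ ┌─────┬─┐ ╵ ┌─╴ │
│ │ │ │ │   │     │ │   │   │
│ │ ╵ │ └─┬─┘ ┌─╴ │ └─┬─┘ ╷ │
│ │   │   │   │   │   │   │ │
│ │ ╶─┴─┐ └─┐ │ ┌─┴─┐ │ ╶─┴─┤
│ │     │   │ │ │↓ ↰│ │     │
│ └─┬───┴─╴ │ └─┤ ╷ │ └─┐ ╷ │
│   │       │↓ ↰│↓│↑│   │ │ │
│ ╷ │ ╶─┬─┬─┘ ╷ ╵ │ └─┐ │ │ │
│ │ │   │ │  B│↑ ↲│↑  │ │ │ │
│ │ └─┐ │ │ ┌─┴───┤ ╷ │ └─┘ │
│ │   │ │ │ │     │A│ │     │
│ └─┐ │ │ ╵ └─╴ ┌─┘ │ ├─────┤
│   │ │ │       │   │ │     │
│ ┌─┘ │ └─┬─╴ ┌─┘ ┌─┘ │ ┌─┐ │
│ │   │   │   │   │   │ │ │ │
├─┘ ┌─┴─┐ └───┤ ╶─┤ ┌─┘ │ ╵ │
│   │   │     │   │ │   │   │
│ ┌─┘ ╷ └───┐ └─╴ │ └─╴ │ ┌─┤
│ │   │     │     │     │ │ │
│ ╵ ╶─┴─┐ ╶─┴─────┴─────┘ ╵ │
│       │                   │
└───────┴───────────────────┘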